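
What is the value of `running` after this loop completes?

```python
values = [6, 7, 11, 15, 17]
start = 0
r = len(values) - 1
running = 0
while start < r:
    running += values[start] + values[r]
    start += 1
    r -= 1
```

Sum of pairs from ends
`running` takes the values: 0 → 23 → 45

Answer: 45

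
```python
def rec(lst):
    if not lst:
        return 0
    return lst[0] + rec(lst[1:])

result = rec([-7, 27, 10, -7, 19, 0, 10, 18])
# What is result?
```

(-7) + 27 + 10 + (-7) + 19 + 0 + 10 + 18 + 0 = 70

Answer: 70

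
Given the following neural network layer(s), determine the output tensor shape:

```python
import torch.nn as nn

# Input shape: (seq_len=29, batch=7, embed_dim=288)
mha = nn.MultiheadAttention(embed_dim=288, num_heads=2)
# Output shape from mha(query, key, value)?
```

Input: (29, 7, 288) -> Output: (29, 7, 288)

Answer: (29, 7, 288)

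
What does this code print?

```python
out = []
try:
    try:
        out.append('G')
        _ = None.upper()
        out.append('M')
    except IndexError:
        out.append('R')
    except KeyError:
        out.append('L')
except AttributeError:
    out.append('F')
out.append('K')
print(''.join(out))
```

Execution trace: 'G' (inner try body) → 'F' (outer except AttributeError) → 'K' (after the try/except). Output: GFK

Answer: GFK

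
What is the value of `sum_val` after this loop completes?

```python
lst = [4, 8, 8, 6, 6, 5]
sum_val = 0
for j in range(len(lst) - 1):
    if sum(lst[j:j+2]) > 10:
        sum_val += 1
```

Count windows with sum > 10
`sum_val` takes the values: 0 → 1 → 2 → 3 → 4 → 5

Answer: 5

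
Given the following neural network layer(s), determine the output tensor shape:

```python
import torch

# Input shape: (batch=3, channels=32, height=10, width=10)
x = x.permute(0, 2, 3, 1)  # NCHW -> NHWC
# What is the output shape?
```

Input: (3, 32, 10, 10) -> Output: (3, 10, 10, 32)

Answer: (3, 10, 10, 32)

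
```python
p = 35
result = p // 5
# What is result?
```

Trace:
`p = 35` → p = 35
`result = p // 5` → result = 7
So result = 7

Answer: 7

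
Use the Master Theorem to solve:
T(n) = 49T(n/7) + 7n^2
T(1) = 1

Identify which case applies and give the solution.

a=49, b=7, f(n)=7n^2. log_7(49) = 2. Since c=2 = 2, Case 2 applies: T(n) = Θ(n^log_b(a) · log n) = O(n^2 log n).

Answer: O(n^2 log n) - Case 2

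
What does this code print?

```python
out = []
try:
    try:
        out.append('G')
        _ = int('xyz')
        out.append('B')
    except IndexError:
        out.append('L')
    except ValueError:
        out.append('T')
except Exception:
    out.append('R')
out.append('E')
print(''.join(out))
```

Execution trace: 'G' (inner try body) → 'T' (inner except ValueError) → 'E' (after the try/except). Output: GTE

Answer: GTE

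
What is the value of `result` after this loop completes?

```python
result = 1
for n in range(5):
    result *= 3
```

3^5 = 243
`result` takes the values: 1 → 3 → 9 → 27 → 81 → 243

Answer: 243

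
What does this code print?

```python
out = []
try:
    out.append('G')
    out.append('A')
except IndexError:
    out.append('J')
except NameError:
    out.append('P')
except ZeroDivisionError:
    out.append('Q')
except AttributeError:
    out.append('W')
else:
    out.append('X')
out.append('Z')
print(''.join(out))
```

Execution trace: 'G' (try body) → 'A' (try body, no exception) → 'X' (else) → 'Z' (after the try/except). Output: GAXZ

Answer: GAXZ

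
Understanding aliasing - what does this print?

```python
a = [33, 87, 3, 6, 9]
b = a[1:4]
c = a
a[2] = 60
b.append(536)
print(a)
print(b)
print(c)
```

Key concept: slice vs alias.
Step by step:
`a = [33, 87, 3, 6, 9]` → a = [33, 87, 3, 6, 9]
`b = a[1:4]` → b = [87, 3, 6]
`c = a` → c = [33, 87, 3, 6, 9] (same object as a)
`a[2] = 60` → a = [33, 87, 60, 6, 9] (same object as c); c = [33, 87, 60, 6, 9] (same object as a)
`b.append(536)` → b = [87, 3, 6, 536]
`print(a)` → prints [33, 87, 60, 6, 9]
`print(b)` → prints [87, 3, 6, 536]
`print(c)` → prints [33, 87, 60, 6, 9]

Answer:
[33, 87, 60, 6, 9]
[87, 3, 6, 536]
[33, 87, 60, 6, 9]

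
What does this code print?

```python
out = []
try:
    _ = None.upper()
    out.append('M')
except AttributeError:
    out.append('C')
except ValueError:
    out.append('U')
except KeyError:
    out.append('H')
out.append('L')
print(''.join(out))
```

Execution trace: 'C' (except AttributeError) → 'L' (after the try/except). Output: CL

Answer: CL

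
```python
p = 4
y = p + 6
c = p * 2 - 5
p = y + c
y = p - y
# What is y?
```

Trace:
`p = 4` → p = 4
`y = p + 6` → y = 10
`c = p * 2 - 5` → c = 3
`p = y + c` → p = 13
`y = p - y` → y = 3
So y = 3

Answer: 3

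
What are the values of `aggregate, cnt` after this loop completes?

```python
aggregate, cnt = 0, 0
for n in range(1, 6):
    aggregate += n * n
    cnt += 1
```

Sum of squares and count
`aggregate, cnt` takes the values: (0, 0) → (1, 0) → (1, 1) → (5, 1) → (5, 2) → (14, 2) → (14, 3) → (30, 3) → (30, 4) → (55, 4) → (55, 5)

Answer: 55, 5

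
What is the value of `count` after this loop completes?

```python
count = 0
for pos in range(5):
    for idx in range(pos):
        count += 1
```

Triangle number: 0+1+2+...+4
`count` takes the values: 0 → 1 → 2 → 3 → 4 → 5 → 6 → 7 → 8 → 9 → 10

Answer: 10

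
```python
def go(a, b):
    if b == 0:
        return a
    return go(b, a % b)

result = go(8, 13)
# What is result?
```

go(8, 13) -> go(13, 8) -> go(8, 5) -> go(5, 3) -> go(3, 2) -> go(2, 1) -> go(1, 0) -> 1

Answer: 1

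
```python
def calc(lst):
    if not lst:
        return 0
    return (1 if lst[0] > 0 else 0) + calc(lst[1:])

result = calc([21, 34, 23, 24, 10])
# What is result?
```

Count of positive elements in [21, 34, 23, 24, 10] = 5

Answer: 5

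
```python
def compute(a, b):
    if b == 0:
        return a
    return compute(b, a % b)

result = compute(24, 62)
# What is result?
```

compute(24, 62) -> compute(62, 24) -> compute(24, 14) -> compute(14, 10) -> compute(10, 4) -> compute(4, 2) -> compute(2, 0) -> 2

Answer: 2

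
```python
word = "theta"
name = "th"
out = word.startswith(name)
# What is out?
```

Trace:
`word = "theta"` → word = 'theta'
`name = "th"` → name = 'th'
`out = word.startswith(name)` → out = True
So out = True

Answer: True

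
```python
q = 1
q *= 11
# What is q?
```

Trace:
`q = 1` → q = 1
`q *= 11` → q = 11
So q = 11

Answer: 11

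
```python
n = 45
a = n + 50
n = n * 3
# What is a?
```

Trace:
`n = 45` → n = 45
`a = n + 50` → a = 95
`n = n * 3` → n = 135
So a = 95

Answer: 95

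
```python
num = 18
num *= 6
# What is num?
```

Trace:
`num = 18` → num = 18
`num *= 6` → num = 108
So num = 108

Answer: 108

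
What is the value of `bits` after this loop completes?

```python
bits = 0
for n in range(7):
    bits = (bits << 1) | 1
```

Build 7 consecutive 1-bits: 0b1111111
`bits` takes the values: 0 → 1 → 3 → 7 → 15 → 31 → 63 → 127

Answer: 127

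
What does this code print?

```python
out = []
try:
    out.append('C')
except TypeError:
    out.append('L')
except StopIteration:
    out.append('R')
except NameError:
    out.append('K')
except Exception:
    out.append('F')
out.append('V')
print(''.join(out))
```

Execution trace: 'C' (try body, no exception) → 'V' (after the try/except). Output: CV

Answer: CV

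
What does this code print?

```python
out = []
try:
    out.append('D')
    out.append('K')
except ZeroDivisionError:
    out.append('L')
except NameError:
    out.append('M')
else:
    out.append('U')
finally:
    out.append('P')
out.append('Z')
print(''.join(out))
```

Execution trace: 'D' (try body) → 'K' (try body, no exception) → 'U' (else) → 'P' (finally) → 'Z' (after the try/except). Output: DKUPZ

Answer: DKUPZ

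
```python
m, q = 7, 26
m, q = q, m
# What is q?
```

Trace:
`m, q = 7, 26` → m = 7; q = 26
`m, q = q, m` → m = 26; q = 7
So q = 7

Answer: 7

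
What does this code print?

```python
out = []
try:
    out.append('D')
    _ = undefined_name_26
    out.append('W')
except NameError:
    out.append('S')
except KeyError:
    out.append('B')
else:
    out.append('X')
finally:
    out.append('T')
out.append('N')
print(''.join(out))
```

Execution trace: 'D' (try body) → 'S' (except NameError) → 'T' (finally) → 'N' (after the try/except). Output: DSTN

Answer: DSTN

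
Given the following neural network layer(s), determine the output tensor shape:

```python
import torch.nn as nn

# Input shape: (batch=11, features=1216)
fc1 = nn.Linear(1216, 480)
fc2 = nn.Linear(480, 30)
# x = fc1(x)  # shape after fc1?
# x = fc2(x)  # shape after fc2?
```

Input: (11, 1216) -> after fc1: (11, 480) -> Output: (11, 30)

Answer: (11, 30)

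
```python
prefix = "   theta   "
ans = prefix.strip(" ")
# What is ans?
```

Trace:
`prefix = "   theta   "` → prefix = '   theta   '
`ans = prefix.strip(" ")` → ans = 'theta'
So ans = 'theta'

Answer: 'theta'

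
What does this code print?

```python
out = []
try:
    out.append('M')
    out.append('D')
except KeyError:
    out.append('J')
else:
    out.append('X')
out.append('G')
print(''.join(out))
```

Execution trace: 'M' (try body) → 'D' (try body, no exception) → 'X' (else) → 'G' (after the try/except). Output: MDXG

Answer: MDXG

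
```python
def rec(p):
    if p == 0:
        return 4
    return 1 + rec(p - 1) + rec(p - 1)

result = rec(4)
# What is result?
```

rec(p) = 1 + 2·rec(p-1), rec(0)=4. Closed form: (4+1)·2^4 - 1 = 79.

Answer: 79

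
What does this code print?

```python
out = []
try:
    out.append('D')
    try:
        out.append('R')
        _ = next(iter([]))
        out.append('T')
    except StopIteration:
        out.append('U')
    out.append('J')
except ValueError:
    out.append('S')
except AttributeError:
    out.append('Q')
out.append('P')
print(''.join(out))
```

Execution trace: 'D' (try body) → 'R' (inner try body) → 'U' (inner except StopIteration) → 'J' (try body, no exception) → 'P' (after the try/except). Output: DRUJP

Answer: DRUJP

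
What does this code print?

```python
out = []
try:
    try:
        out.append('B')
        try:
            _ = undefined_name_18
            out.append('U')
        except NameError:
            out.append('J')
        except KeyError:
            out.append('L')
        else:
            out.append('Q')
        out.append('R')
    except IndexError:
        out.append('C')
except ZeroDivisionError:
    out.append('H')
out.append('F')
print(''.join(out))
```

Execution trace: 'B' (try body) → 'J' (inner except NameError) → 'R' (try body, no exception) → 'F' (after the try/except). Output: BJRF

Answer: BJRF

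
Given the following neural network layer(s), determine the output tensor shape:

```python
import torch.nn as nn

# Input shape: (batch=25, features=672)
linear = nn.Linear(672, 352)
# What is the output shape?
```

Input: (25, 672) -> Output: (25, 352)

Answer: (25, 352)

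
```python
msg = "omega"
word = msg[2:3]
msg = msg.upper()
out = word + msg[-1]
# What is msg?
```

Trace:
`msg = "omega"` → msg = 'omega'
`word = msg[2:3]` → word = 'e'
`msg = msg.upper()` → msg = 'OMEGA'
`out = word + msg[-1]` → out = 'eA'
So msg = 'OMEGA'

Answer: 'OMEGA'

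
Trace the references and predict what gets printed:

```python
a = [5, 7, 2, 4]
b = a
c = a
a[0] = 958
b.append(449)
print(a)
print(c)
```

Key concept: multiple aliases.
Step by step:
`a = [5, 7, 2, 4]` → a = [5, 7, 2, 4]
`b = a` → b = [5, 7, 2, 4] (same object as a)
`c = a` → c = [5, 7, 2, 4] (same object as a, b)
`a[0] = 958` → a = [958, 7, 2, 4] (same object as b, c); b = [958, 7, 2, 4] (same object as a, c); c = [958, 7, 2, 4] (same object as a, b)
`b.append(449)` → a = [958, 7, 2, 4, 449] (same object as b, c); b = [958, 7, 2, 4, 449] (same object as a, c); c = [958, 7, 2, 4, 449] (same object as a, b)
`print(a)` → prints [958, 7, 2, 4, 449]
`print(c)` → prints [958, 7, 2, 4, 449]

Answer:
[958, 7, 2, 4, 449]
[958, 7, 2, 4, 449]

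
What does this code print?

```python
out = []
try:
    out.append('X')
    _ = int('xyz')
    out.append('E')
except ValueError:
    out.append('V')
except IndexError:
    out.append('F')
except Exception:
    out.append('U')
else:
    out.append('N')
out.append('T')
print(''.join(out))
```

Execution trace: 'X' (try body) → 'V' (except ValueError) → 'T' (after the try/except). Output: XVT

Answer: XVT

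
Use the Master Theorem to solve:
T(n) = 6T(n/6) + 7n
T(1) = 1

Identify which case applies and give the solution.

a=6, b=6, f(n)=7n. log_6(6) = 1. Since c=1 = 1, Case 2 applies: T(n) = Θ(n^log_b(a) · log n) = O(n log n).

Answer: O(n log n) - Case 2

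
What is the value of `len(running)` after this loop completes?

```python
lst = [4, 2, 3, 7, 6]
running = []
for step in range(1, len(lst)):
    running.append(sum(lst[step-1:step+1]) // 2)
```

Number of 2-element averages
`running` takes the values: [] → [3] → [3, 2] → [3, 2, 5] → [3, 2, 5, 6]
So `len(running)` = 4

Answer: 4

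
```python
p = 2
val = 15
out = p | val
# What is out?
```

Trace:
`p = 2` → p = 2
`val = 15` → val = 15
`out = p | val` → out = 15
So out = 15

Answer: 15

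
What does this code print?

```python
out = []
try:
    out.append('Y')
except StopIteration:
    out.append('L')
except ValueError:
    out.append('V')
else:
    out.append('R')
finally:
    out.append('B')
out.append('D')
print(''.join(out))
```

Execution trace: 'Y' (try body, no exception) → 'R' (else) → 'B' (finally) → 'D' (after the try/except). Output: YRBD

Answer: YRBD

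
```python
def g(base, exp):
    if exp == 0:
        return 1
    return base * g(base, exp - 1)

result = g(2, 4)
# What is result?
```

g(2, 4) = 2 * 2 * 2 * 2 = 16

Answer: 16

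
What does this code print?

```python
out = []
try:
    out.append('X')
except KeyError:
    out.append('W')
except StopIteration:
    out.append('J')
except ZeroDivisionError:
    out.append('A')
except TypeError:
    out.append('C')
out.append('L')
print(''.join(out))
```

Execution trace: 'X' (try body, no exception) → 'L' (after the try/except). Output: XL

Answer: XL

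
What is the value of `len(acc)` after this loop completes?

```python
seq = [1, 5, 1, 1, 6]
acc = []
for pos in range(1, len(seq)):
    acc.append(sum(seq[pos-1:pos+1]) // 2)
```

Number of 2-element averages
`acc` takes the values: [] → [3] → [3, 3] → [3, 3, 1] → [3, 3, 1, 3]
So `len(acc)` = 4

Answer: 4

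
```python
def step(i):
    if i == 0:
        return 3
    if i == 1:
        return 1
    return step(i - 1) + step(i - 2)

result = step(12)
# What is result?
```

Build up from base cases: step(0)=3, step(1)=1, step(2)=4, step(3)=5, step(4)=9, step(5)=14, step(6)=23, ..., step(12)=411

Answer: 411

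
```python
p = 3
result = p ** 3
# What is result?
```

Trace:
`p = 3` → p = 3
`result = p ** 3` → result = 27
So result = 27

Answer: 27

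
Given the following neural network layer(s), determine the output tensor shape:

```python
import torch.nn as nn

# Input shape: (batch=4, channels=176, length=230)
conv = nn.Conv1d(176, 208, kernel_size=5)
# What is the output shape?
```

Input: (4, 176, 230) -> Output: (4, 208, 226)

Answer: (4, 208, 226)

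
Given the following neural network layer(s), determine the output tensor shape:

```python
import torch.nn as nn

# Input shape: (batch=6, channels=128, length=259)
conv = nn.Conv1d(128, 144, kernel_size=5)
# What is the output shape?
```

Input: (6, 128, 259) -> Output: (6, 144, 255)

Answer: (6, 144, 255)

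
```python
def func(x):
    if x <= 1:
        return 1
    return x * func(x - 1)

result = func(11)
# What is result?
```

func(11) = 11 * 10 * 9 * 8 * 7 * 6 * 5 * 4 * 3 * 2 * 1 = 39916800

Answer: 39916800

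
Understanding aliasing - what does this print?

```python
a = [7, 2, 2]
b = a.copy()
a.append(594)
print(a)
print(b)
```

Key concept: list.copy() creates independent copy.
Step by step:
`a = [7, 2, 2]` → a = [7, 2, 2]
`b = a.copy()` → b = [7, 2, 2]
`a.append(594)` → a = [7, 2, 2, 594]
`print(a)` → prints [7, 2, 2, 594]
`print(b)` → prints [7, 2, 2]

Answer:
[7, 2, 2, 594]
[7, 2, 2]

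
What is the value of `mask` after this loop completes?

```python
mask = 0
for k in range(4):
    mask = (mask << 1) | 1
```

Build 4 consecutive 1-bits: 0b1111
`mask` takes the values: 0 → 1 → 3 → 7 → 15

Answer: 15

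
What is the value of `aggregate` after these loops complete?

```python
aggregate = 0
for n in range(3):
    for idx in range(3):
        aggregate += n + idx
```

Sum of all n+idx for n,idx in 3x3
`aggregate` takes the values: 0 → 1 → 3 → 4 → 6 → 9 → 11 → 14 → 18

Answer: 18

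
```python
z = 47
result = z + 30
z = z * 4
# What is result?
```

Trace:
`z = 47` → z = 47
`result = z + 30` → result = 77
`z = z * 4` → z = 188
So result = 77

Answer: 77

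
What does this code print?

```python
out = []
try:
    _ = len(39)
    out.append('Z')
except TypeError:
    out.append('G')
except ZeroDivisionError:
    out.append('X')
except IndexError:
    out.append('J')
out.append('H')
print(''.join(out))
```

Execution trace: 'G' (except TypeError) → 'H' (after the try/except). Output: GH

Answer: GH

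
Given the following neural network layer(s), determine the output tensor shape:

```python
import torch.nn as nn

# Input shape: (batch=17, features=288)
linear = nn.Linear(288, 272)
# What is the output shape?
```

Input: (17, 288) -> Output: (17, 272)

Answer: (17, 272)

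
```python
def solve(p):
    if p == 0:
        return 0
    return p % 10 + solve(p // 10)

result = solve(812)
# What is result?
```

Sum of digits of 812: 2 + 1 + 8 = 11

Answer: 11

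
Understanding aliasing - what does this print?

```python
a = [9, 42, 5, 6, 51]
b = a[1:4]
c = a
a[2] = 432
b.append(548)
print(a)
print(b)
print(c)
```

Key concept: slice vs alias.
Step by step:
`a = [9, 42, 5, 6, 51]` → a = [9, 42, 5, 6, 51]
`b = a[1:4]` → b = [42, 5, 6]
`c = a` → c = [9, 42, 5, 6, 51] (same object as a)
`a[2] = 432` → a = [9, 42, 432, 6, 51] (same object as c); c = [9, 42, 432, 6, 51] (same object as a)
`b.append(548)` → b = [42, 5, 6, 548]
`print(a)` → prints [9, 42, 432, 6, 51]
`print(b)` → prints [42, 5, 6, 548]
`print(c)` → prints [9, 42, 432, 6, 51]

Answer:
[9, 42, 432, 6, 51]
[42, 5, 6, 548]
[9, 42, 432, 6, 51]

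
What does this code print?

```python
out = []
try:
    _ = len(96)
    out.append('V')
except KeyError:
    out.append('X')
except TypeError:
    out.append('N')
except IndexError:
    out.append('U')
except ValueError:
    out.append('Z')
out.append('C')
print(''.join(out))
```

Execution trace: 'N' (except TypeError) → 'C' (after the try/except). Output: NC

Answer: NC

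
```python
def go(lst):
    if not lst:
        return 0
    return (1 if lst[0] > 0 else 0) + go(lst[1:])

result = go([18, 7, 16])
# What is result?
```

Count of positive elements in [18, 7, 16] = 3

Answer: 3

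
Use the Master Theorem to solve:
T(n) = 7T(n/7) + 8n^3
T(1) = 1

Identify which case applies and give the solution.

a=7, b=7, f(n)=8n^3. log_7(7) = 1. Since c=3 > 1 and the regularity condition holds (7(n/7)^3 = (7/7^3)n^3 with 7/7^3 < 1), Case 3 applies: T(n) = Θ(f(n)) = O(n^3).

Answer: O(n^3) - Case 3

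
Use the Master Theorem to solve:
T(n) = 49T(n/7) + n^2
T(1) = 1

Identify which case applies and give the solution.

a=49, b=7, f(n)=n^2. log_7(49) = 2. Since c=2 = 2, Case 2 applies: T(n) = Θ(n^log_b(a) · log n) = O(n^2 log n).

Answer: O(n^2 log n) - Case 2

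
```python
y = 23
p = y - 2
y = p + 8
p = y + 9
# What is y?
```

Trace:
`y = 23` → y = 23
`p = y - 2` → p = 21
`y = p + 8` → y = 29
`p = y + 9` → p = 38
So y = 29

Answer: 29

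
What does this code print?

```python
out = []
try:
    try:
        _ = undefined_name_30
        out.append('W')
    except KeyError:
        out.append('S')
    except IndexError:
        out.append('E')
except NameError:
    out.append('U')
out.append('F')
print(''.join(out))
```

Execution trace: 'U' (outer except NameError) → 'F' (after the try/except). Output: UF

Answer: UF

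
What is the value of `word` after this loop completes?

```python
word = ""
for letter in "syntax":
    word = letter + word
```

Reverse 'syntax'
`word` takes the values: "" → "s" → "ys" → "nys" → "tnys" → "atnys" → "xatnys"

Answer: "xatnys"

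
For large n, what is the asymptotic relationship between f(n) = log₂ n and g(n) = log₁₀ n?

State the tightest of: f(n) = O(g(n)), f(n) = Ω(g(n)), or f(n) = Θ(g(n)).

log₂ n vs log₁₀ n: f(n) = Θ(g(n)) — they are asymptotically equivalent (log bases differ by a constant factor).

Answer: f(n) = Θ(g(n)) — they are asymptotically equivalent (log bases differ by a constant factor).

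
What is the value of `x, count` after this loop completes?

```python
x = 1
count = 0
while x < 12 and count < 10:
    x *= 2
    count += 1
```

Double until >= 12 or 10 iterations
`x, count` takes the values: (1, 0) → (2, 0) → (2, 1) → (4, 1) → (4, 2) → (8, 2) → (8, 3) → (16, 3) → (16, 4)

Answer: 16, 4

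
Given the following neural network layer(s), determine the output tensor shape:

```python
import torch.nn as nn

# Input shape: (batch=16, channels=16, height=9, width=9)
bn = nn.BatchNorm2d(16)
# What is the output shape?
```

Input: (16, 16, 9, 9) -> Output: (16, 16, 9, 9)

Answer: (16, 16, 9, 9)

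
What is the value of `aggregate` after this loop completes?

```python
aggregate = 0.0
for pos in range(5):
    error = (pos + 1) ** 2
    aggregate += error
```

Sum of squared losses 1² + 2² + ... + 5²
`aggregate` takes the values: 0.0 → 1.0 → 5.0 → 14.0 → 30.0 → 55.0

Answer: 55.0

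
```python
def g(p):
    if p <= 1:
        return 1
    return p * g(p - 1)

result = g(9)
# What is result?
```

g(9) = 9 * 8 * 7 * 6 * 5 * 4 * 3 * 2 * 1 = 362880

Answer: 362880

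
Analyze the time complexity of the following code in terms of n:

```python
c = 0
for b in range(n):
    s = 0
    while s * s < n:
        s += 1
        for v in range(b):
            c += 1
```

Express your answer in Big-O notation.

Each loop level contributes: n × √n × n. Multiplying the contributions gives O(n^2√n).

Answer: O(n^2√n)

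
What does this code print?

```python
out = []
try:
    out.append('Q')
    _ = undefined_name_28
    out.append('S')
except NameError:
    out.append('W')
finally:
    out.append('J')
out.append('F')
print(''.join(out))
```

Execution trace: 'Q' (try body) → 'W' (except NameError) → 'J' (finally) → 'F' (after the try/except). Output: QWJF

Answer: QWJF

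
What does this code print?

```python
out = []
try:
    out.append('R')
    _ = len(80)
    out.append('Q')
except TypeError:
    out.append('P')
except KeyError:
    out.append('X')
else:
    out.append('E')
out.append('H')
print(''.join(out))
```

Execution trace: 'R' (try body) → 'P' (except TypeError) → 'H' (after the try/except). Output: RPH

Answer: RPH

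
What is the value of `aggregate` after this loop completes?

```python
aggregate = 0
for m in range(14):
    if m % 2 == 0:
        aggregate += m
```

Sum of even numbers 0 to 13
`aggregate` takes the values: 0 → 2 → 6 → 12 → 20 → 30 → 42

Answer: 42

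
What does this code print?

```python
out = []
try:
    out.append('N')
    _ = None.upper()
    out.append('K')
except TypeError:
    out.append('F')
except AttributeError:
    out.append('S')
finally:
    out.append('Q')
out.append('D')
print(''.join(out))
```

Execution trace: 'N' (try body) → 'S' (except AttributeError) → 'Q' (finally) → 'D' (after the try/except). Output: NSQD

Answer: NSQD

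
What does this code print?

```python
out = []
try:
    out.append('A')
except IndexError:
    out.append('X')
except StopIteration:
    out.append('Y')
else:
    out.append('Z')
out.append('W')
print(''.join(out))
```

Execution trace: 'A' (try body, no exception) → 'Z' (else) → 'W' (after the try/except). Output: AZW

Answer: AZW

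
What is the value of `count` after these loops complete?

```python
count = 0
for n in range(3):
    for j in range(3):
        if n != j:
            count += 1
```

3² - 3 (exclude diagonal)
`count` takes the values: 0 → 1 → 2 → 3 → 4 → 5 → 6

Answer: 6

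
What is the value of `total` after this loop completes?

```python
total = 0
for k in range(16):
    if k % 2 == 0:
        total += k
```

Sum of even numbers 0 to 15
`total` takes the values: 0 → 2 → 6 → 12 → 20 → 30 → 42 → 56

Answer: 56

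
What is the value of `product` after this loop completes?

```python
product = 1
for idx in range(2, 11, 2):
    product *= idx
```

Product of even numbers 2 to 10
`product` takes the values: 1 → 2 → 8 → 48 → 384 → 3840

Answer: 3840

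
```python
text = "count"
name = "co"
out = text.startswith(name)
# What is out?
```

Trace:
`text = "count"` → text = 'count'
`name = "co"` → name = 'co'
`out = text.startswith(name)` → out = True
So out = True

Answer: True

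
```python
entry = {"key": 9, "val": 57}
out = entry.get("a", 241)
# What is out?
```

Trace:
`entry = {"key": 9, "val": 57}` → entry = {'key': 9, 'val': 57}
`out = entry.get("a", 241)` → out = 241
So out = 241

Answer: 241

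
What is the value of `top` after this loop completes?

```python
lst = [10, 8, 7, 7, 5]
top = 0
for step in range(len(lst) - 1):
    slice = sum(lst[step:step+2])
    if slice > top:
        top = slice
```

Max sum of 2-element window in [10, 8, 7, 7, 5]
`top` takes the values: 0 → 18

Answer: 18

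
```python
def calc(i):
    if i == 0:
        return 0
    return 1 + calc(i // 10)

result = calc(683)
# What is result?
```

Count of digits of 683: 3

Answer: 3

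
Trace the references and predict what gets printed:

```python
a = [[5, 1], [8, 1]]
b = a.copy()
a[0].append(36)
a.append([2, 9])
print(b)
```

Key concept: shallow copy with nested lists.
Step by step:
`a = [[5, 1], [8, 1]]` → a = [[5, 1], [8, 1]]
`b = a.copy()` → b = [[5, 1], [8, 1]]
`a[0].append(36)` → a = [[5, 1, 36], [8, 1]]; b = [[5, 1, 36], [8, 1]]
`a.append([2, 9])` → a = [[5, 1, 36], [8, 1], [2, 9]]
`print(b)` → prints [[5, 1, 36], [8, 1]]

Answer: [[5, 1, 36], [8, 1]]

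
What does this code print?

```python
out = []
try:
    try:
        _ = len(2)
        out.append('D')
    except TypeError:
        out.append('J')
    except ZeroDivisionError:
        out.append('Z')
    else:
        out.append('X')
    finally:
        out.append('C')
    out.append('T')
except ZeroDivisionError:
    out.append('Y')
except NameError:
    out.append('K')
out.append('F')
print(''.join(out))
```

Execution trace: 'J' (inner except TypeError) → 'C' (inner finally) → 'T' (try body, no exception) → 'F' (after the try/except). Output: JCTF

Answer: JCTF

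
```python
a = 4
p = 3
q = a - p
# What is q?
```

Trace:
`a = 4` → a = 4
`p = 3` → p = 3
`q = a - p` → q = 1
So q = 1

Answer: 1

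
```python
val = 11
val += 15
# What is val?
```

Trace:
`val = 11` → val = 11
`val += 15` → val = 26
So val = 26

Answer: 26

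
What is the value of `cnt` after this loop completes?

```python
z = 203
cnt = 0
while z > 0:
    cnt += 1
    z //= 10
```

Count digits by repeated division by 10
`cnt` takes the values: 0 → 1 → 2 → 3

Answer: 3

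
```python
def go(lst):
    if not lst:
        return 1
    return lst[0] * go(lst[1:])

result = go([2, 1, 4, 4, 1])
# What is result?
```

Product over [2, 1, 4, 4, 1] = 2 * 1 * 4 * 4 * 1 = 32

Answer: 32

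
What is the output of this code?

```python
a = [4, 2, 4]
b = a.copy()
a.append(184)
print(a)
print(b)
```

Key concept: list.copy() creates independent copy.
Step by step:
`a = [4, 2, 4]` → a = [4, 2, 4]
`b = a.copy()` → b = [4, 2, 4]
`a.append(184)` → a = [4, 2, 4, 184]
`print(a)` → prints [4, 2, 4, 184]
`print(b)` → prints [4, 2, 4]

Answer:
[4, 2, 4, 184]
[4, 2, 4]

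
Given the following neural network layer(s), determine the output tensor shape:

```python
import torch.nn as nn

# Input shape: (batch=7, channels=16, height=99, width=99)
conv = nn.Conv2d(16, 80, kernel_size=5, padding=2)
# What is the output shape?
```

Input: (7, 16, 99, 99) -> Output: (7, 80, 99, 99)

Answer: (7, 80, 99, 99)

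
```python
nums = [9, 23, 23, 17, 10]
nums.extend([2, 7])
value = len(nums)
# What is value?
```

Trace:
`nums = [9, 23, 23, 17, 10]` → nums = [9, 23, 23, 17, 10]
`nums.extend([2, 7])` → nums = [9, 23, 23, 17, 10, 2, 7]
`value = len(nums)` → value = 7
So value = 7

Answer: 7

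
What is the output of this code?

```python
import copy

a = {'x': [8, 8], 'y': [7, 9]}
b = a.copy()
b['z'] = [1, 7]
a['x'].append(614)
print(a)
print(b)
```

Key concept: shallow copy of dict with mutable values.
Step by step:
`a = {'x': [8, 8], 'y': [7, 9]}` → a = {'x': [8, 8], 'y': [7, 9]}
`b = a.copy()` → b = {'x': [8, 8], 'y': [7, 9]}
`b['z'] = [1, 7]` → b = {'x': [8, 8], 'y': [7, 9], 'z': [1, 7]}
`a['x'].append(614)` → a = {'x': [8, 8, 614], 'y': [7, 9]}; b = {'x': [8, 8, 614], 'y': [7, 9], 'z': [1, 7]}
`print(a)` → prints {'x': [8, 8, 614], 'y': [7, 9]}
`print(b)` → prints {'x': [8, 8, 614], 'y': [7, 9], 'z': [1, 7]}

Answer:
{'x': [8, 8, 614], 'y': [7, 9]}
{'x': [8, 8, 614], 'y': [7, 9], 'z': [1, 7]}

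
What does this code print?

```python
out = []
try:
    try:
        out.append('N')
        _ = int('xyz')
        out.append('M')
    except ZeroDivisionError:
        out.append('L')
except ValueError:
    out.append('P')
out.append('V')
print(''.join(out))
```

Execution trace: 'N' (try body) → 'P' (outer except ValueError) → 'V' (after the try/except). Output: NPV

Answer: NPV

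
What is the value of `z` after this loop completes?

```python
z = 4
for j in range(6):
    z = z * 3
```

Multiply by 3, 6 times: 4 * 3^6 = 2916
`z` takes the values: 4 → 12 → 36 → 108 → 324 → 972 → 2916

Answer: 2916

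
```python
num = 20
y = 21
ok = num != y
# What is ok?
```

Trace:
`num = 20` → num = 20
`y = 21` → y = 21
`ok = num != y` → ok = True
So ok = True

Answer: True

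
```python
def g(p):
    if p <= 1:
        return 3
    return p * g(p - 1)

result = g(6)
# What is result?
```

g(6) = 6 * 5 * 4 * 3 * 2 * 3 = 2160

Answer: 2160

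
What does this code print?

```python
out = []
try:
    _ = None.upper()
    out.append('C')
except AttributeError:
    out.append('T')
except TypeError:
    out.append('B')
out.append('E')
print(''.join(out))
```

Execution trace: 'T' (except AttributeError) → 'E' (after the try/except). Output: TE

Answer: TE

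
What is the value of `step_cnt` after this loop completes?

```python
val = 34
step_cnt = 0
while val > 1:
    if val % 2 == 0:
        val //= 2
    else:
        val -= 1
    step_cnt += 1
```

Steps to reduce 34 to 1
`step_cnt` takes the values: 0 → 1 → 2 → 3 → 4 → 5 → 6

Answer: 6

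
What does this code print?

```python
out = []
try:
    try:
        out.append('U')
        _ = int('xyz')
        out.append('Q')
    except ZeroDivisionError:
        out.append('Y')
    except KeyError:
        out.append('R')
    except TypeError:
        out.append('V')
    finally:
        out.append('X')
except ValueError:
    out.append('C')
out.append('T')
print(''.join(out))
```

Execution trace: 'U' (try body) → 'X' (finally) → 'C' (outer except ValueError) → 'T' (after the try/except). Output: UXCT

Answer: UXCT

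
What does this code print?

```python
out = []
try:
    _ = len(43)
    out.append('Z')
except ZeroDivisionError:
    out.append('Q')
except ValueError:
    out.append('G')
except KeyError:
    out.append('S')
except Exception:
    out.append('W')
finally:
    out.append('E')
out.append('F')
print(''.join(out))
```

Execution trace: 'W' (except Exception) → 'E' (finally) → 'F' (after the try/except). Output: WEF

Answer: WEF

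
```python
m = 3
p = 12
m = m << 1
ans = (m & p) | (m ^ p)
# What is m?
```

Trace:
`m = 3` → m = 3
`p = 12` → p = 12
`m = m << 1` → m = 6
`ans = (m & p) | (m ^ p)` → ans = 14
So m = 6

Answer: 6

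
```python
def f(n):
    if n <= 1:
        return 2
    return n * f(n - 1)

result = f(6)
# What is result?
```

f(6) = 6 * 5 * 4 * 3 * 2 * 2 = 1440

Answer: 1440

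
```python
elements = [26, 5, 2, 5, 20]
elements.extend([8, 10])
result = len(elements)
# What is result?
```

Trace:
`elements = [26, 5, 2, 5, 20]` → elements = [26, 5, 2, 5, 20]
`elements.extend([8, 10])` → elements = [26, 5, 2, 5, 20, 8, 10]
`result = len(elements)` → result = 7
So result = 7

Answer: 7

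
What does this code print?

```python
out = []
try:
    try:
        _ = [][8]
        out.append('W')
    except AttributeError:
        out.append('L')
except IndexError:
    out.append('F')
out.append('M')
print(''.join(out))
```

Execution trace: 'F' (outer except IndexError) → 'M' (after the try/except). Output: FM

Answer: FM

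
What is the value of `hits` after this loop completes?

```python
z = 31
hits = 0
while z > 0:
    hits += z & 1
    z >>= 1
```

Count set bits in 31 (binary: 0b11111)
`hits` takes the values: 0 → 1 → 2 → 3 → 4 → 5

Answer: 5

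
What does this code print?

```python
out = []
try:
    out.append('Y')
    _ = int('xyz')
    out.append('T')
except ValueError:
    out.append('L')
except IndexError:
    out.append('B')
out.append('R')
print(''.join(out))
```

Execution trace: 'Y' (try body) → 'L' (except ValueError) → 'R' (after the try/except). Output: YLR

Answer: YLR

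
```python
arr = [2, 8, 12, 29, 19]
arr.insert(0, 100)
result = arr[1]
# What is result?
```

Trace:
`arr = [2, 8, 12, 29, 19]` → arr = [2, 8, 12, 29, 19]
`arr.insert(0, 100)` → arr = [100, 2, 8, 12, 29, 19]
`result = arr[1]` → result = 2
So result = 2

Answer: 2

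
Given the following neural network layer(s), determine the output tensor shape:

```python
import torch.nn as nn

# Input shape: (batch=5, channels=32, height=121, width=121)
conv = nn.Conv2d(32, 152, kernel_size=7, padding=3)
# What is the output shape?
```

Input: (5, 32, 121, 121) -> Output: (5, 152, 121, 121)

Answer: (5, 152, 121, 121)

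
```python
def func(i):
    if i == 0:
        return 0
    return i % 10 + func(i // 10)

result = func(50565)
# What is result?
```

Sum of digits of 50565: 5 + 6 + 5 + 0 + 5 = 21

Answer: 21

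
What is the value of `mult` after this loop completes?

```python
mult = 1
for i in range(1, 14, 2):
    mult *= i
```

Product of 1, 3, 5, ... up to 13
`mult` takes the values: 1 → 3 → 15 → 105 → 945 → 10395 → 135135

Answer: 135135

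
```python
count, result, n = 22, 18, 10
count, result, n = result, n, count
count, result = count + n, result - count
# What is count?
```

Trace:
`count, result, n = 22, 18, 10` → count = 22; result = 18; n = 10
`count, result, n = result, n, count` → count = 18; result = 10; n = 22
`count, result = count + n, result - count` → count = 40; result = -8
So count = 40

Answer: 40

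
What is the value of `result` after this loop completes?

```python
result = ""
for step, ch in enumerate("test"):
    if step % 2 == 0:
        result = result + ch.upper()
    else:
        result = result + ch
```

Uppercase even positions in 'test'
`result` takes the values: "" → "T" → "Te" → "TeS" → "TeSt"

Answer: "TeSt"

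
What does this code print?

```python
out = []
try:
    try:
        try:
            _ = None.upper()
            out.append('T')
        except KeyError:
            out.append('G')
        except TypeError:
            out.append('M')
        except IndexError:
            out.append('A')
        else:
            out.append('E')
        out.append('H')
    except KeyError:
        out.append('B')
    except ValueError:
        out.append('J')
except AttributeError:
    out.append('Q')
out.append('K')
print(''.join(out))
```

Execution trace: 'Q' (outer except AttributeError) → 'K' (after the try/except). Output: QK

Answer: QK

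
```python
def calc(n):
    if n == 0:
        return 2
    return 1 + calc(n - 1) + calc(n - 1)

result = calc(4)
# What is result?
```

calc(n) = 1 + 2·calc(n-1), calc(0)=2. Closed form: (2+1)·2^4 - 1 = 47.

Answer: 47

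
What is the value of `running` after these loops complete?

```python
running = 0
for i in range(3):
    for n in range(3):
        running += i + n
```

Sum of all i+n for i,n in 3x3
`running` takes the values: 0 → 1 → 3 → 4 → 6 → 9 → 11 → 14 → 18

Answer: 18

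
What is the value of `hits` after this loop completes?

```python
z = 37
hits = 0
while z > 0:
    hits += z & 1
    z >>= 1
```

Count set bits in 37 (binary: 0b100101)
`hits` takes the values: 0 → 1 → 2 → 3

Answer: 3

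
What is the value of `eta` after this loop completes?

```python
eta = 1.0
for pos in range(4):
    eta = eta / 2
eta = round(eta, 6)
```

Halving LR 4 times: 1 / 2^4
`eta` takes the values: 1.0 → 0.5 → 0.25 → 0.125 → 0.0625

Answer: 0.0625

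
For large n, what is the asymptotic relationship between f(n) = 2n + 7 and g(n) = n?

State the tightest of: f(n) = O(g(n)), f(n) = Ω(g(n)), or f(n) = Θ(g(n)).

2n + 7 vs n: f(n) = Θ(g(n)) — they are asymptotically equivalent (constant factors don't affect Θ).

Answer: f(n) = Θ(g(n)) — they are asymptotically equivalent (constant factors don't affect Θ).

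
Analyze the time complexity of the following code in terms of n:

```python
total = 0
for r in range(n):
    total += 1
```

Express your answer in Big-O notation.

Each loop level contributes: n. Multiplying the contributions gives O(n).

Answer: O(n)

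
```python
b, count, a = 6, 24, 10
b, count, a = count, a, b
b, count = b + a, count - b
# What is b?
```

Trace:
`b, count, a = 6, 24, 10` → b = 6; count = 24; a = 10
`b, count, a = count, a, b` → b = 24; count = 10; a = 6
`b, count = b + a, count - b` → b = 30; count = -14
So b = 30

Answer: 30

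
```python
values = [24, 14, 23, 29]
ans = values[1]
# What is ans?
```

Trace:
`values = [24, 14, 23, 29]` → values = [24, 14, 23, 29]
`ans = values[1]` → ans = 14
So ans = 14

Answer: 14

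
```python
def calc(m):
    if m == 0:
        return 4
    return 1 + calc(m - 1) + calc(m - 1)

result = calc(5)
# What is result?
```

calc(m) = 1 + 2·calc(m-1), calc(0)=4. Closed form: (4+1)·2^5 - 1 = 159.

Answer: 159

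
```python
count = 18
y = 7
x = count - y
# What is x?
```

Trace:
`count = 18` → count = 18
`y = 7` → y = 7
`x = count - y` → x = 11
So x = 11

Answer: 11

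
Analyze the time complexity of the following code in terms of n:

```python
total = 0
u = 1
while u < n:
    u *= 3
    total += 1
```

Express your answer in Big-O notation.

Each loop level contributes: log n. Multiplying the contributions gives O(log n).

Answer: O(log n)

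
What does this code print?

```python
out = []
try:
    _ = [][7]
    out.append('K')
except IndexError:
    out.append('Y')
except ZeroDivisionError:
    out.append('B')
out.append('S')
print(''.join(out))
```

Execution trace: 'Y' (except IndexError) → 'S' (after the try/except). Output: YS

Answer: YS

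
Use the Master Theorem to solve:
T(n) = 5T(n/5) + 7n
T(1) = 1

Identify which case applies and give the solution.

a=5, b=5, f(n)=7n. log_5(5) = 1. Since c=1 = 1, Case 2 applies: T(n) = Θ(n^log_b(a) · log n) = O(n log n).

Answer: O(n log n) - Case 2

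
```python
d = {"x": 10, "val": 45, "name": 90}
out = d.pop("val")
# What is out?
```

Trace:
`d = {"x": 10, "val": 45, "name": 90}` → d = {'x': 10, 'val': 45, 'name': 90}
`out = d.pop("val")` → d = {'x': 10, 'name': 90}; out = 45
So out = 45

Answer: 45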